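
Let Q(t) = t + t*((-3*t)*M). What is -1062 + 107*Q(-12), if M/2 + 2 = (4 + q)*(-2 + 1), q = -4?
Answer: 182550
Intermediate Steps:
M = -4 (M = -4 + 2*((4 - 4)*(-2 + 1)) = -4 + 2*(0*(-1)) = -4 + 2*0 = -4 + 0 = -4)
Q(t) = t + 12*t**2 (Q(t) = t + t*(-3*t*(-4)) = t + t*(12*t) = t + 12*t**2)
-1062 + 107*Q(-12) = -1062 + 107*(-12*(1 + 12*(-12))) = -1062 + 107*(-12*(1 - 144)) = -1062 + 107*(-12*(-143)) = -1062 + 107*1716 = -1062 + 183612 = 182550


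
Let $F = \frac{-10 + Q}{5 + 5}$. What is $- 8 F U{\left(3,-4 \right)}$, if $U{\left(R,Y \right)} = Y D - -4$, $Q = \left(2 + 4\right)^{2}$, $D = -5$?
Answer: $- \frac{2496}{5} \approx -499.2$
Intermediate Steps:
$Q = 36$ ($Q = 6^{2} = 36$)
$F = \frac{13}{5}$ ($F = \frac{-10 + 36}{5 + 5} = \frac{26}{10} = 26 \cdot \frac{1}{10} = \frac{13}{5} \approx 2.6$)
$U{\left(R,Y \right)} = 4 - 5 Y$ ($U{\left(R,Y \right)} = Y \left(-5\right) - -4 = - 5 Y + 4 = 4 - 5 Y$)
$- 8 F U{\left(3,-4 \right)} = \left(-8\right) \frac{13}{5} \left(4 - -20\right) = - \frac{104 \left(4 + 20\right)}{5} = \left(- \frac{104}{5}\right) 24 = - \frac{2496}{5}$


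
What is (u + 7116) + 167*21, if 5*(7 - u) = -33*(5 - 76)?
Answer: 50807/5 ≈ 10161.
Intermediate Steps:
u = -2308/5 (u = 7 - (-33)*(5 - 76)/5 = 7 - (-33)*(-71)/5 = 7 - ⅕*2343 = 7 - 2343/5 = -2308/5 ≈ -461.60)
(u + 7116) + 167*21 = (-2308/5 + 7116) + 167*21 = 33272/5 + 3507 = 50807/5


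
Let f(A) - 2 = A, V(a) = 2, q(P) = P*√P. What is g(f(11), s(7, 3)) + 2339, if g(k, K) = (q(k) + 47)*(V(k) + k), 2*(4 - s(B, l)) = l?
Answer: 3044 + 195*√13 ≈ 3747.1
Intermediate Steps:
q(P) = P^(3/2)
s(B, l) = 4 - l/2
f(A) = 2 + A
g(k, K) = (2 + k)*(47 + k^(3/2)) (g(k, K) = (k^(3/2) + 47)*(2 + k) = (47 + k^(3/2))*(2 + k) = (2 + k)*(47 + k^(3/2)))
g(f(11), s(7, 3)) + 2339 = (94 + (2 + 11)^(5/2) + 2*(2 + 11)^(3/2) + 47*(2 + 11)) + 2339 = (94 + 13^(5/2) + 2*13^(3/2) + 47*13) + 2339 = (94 + 169*√13 + 2*(13*√13) + 611) + 2339 = (94 + 169*√13 + 26*√13 + 611) + 2339 = (705 + 195*√13) + 2339 = 3044 + 195*√13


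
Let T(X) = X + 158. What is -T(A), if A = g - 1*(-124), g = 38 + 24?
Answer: -344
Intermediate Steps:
g = 62
A = 186 (A = 62 - 1*(-124) = 62 + 124 = 186)
T(X) = 158 + X
-T(A) = -(158 + 186) = -1*344 = -344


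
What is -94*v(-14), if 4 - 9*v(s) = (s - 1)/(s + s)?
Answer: -4559/126 ≈ -36.183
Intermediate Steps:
v(s) = 4/9 - (-1 + s)/(18*s) (v(s) = 4/9 - (s - 1)/(9*(s + s)) = 4/9 - (-1 + s)/(9*(2*s)) = 4/9 - (-1 + s)*1/(2*s)/9 = 4/9 - (-1 + s)/(18*s))
-94*v(-14) = -47*(1 + 7*(-14))/(9*(-14)) = -47*(-1)*(1 - 98)/(9*14) = -47*(-1)*(-97)/(9*14) = -94*97/252 = -4559/126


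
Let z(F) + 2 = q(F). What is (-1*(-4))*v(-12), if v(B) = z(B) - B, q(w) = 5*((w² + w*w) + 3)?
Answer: 5860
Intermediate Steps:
q(w) = 15 + 10*w² (q(w) = 5*((w² + w²) + 3) = 5*(2*w² + 3) = 5*(3 + 2*w²) = 15 + 10*w²)
z(F) = 13 + 10*F² (z(F) = -2 + (15 + 10*F²) = 13 + 10*F²)
v(B) = 13 - B + 10*B² (v(B) = (13 + 10*B²) - B = 13 - B + 10*B²)
(-1*(-4))*v(-12) = (-1*(-4))*(13 - 1*(-12) + 10*(-12)²) = 4*(13 + 12 + 10*144) = 4*(13 + 12 + 1440) = 4*1465 = 5860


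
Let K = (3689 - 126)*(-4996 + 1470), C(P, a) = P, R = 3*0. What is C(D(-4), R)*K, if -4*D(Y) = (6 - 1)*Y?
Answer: -62815690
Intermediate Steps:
D(Y) = -5*Y/4 (D(Y) = -(6 - 1)*Y/4 = -5*Y/4)
R = 0
K = -12563138 (K = 3563*(-3526) = -12563138)
C(D(-4), R)*K = -5/4*(-4)*(-12563138) = 5*(-12563138) = -62815690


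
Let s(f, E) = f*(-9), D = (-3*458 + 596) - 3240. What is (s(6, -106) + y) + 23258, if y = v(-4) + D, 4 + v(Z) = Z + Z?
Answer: 19174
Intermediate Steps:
v(Z) = -4 + 2*Z (v(Z) = -4 + (Z + Z) = -4 + 2*Z)
D = -4018 (D = (-1374 + 596) - 3240 = -778 - 3240 = -4018)
s(f, E) = -9*f
y = -4030 (y = (-4 + 2*(-4)) - 4018 = (-4 - 8) - 4018 = -12 - 4018 = -4030)
(s(6, -106) + y) + 23258 = (-9*6 - 4030) + 23258 = (-54 - 4030) + 23258 = -4084 + 23258 = 19174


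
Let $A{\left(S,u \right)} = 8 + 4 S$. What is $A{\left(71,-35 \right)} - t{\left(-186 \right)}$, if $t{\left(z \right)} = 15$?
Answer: $277$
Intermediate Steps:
$A{\left(71,-35 \right)} - t{\left(-186 \right)} = \left(8 + 4 \cdot 71\right) - 15 = \left(8 + 284\right) - 15 = 292 - 15 = 277$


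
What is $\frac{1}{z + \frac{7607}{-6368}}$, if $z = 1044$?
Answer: $\frac{6368}{6640585} \approx 0.00095895$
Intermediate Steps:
$\frac{1}{z + \frac{7607}{-6368}} = \frac{1}{1044 + \frac{7607}{-6368}} = \frac{1}{1044 + 7607 \left(- \frac{1}{6368}\right)} = \frac{1}{1044 - \frac{7607}{6368}} = \frac{1}{\frac{6640585}{6368}} = \frac{6368}{6640585}$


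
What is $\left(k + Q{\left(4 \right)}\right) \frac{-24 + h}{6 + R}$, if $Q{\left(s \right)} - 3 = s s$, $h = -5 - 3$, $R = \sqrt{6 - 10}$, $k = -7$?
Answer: $- \frac{288}{5} + \frac{96 i}{5} \approx -57.6 + 19.2 i$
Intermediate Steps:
$R = 2 i$ ($R = \sqrt{-4} = 2 i \approx 2.0 i$)
$h = -8$ ($h = -5 - 3 = -8$)
$Q{\left(s \right)} = 3 + s^{2}$ ($Q{\left(s \right)} = 3 + s s = 3 + s^{2}$)
$\left(k + Q{\left(4 \right)}\right) \frac{-24 + h}{6 + R} = \left(-7 + \left(3 + 4^{2}\right)\right) \frac{-24 - 8}{6 + 2 i} = \left(-7 + \left(3 + 16\right)\right) \left(- 32 \frac{6 - 2 i}{40}\right) = \left(-7 + 19\right) \left(- \frac{4 \left(6 - 2 i\right)}{5}\right) = 12 \left(- \frac{4 \left(6 - 2 i\right)}{5}\right) = - \frac{48 \left(6 - 2 i\right)}{5}$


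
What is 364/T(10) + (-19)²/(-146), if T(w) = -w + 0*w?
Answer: -28377/730 ≈ -38.873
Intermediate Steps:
T(w) = -w (T(w) = -w + 0 = -w)
364/T(10) + (-19)²/(-146) = 364/((-1*10)) + (-19)²/(-146) = 364/(-10) + 361*(-1/146) = 364*(-⅒) - 361/146 = -182/5 - 361/146 = -28377/730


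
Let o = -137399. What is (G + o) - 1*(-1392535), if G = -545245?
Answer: 709891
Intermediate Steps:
(G + o) - 1*(-1392535) = (-545245 - 137399) - 1*(-1392535) = -682644 + 1392535 = 709891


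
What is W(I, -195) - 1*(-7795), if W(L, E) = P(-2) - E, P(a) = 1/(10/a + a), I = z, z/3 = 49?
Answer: 55929/7 ≈ 7989.9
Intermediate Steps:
z = 147 (z = 3*49 = 147)
I = 147
P(a) = 1/(a + 10/a)
W(L, E) = -⅐ - E (W(L, E) = -2/(10 + (-2)²) - E = -2/(10 + 4) - E = -2/14 - E = -2*1/14 - E = -⅐ - E)
W(I, -195) - 1*(-7795) = (-⅐ - 1*(-195)) - 1*(-7795) = (-⅐ + 195) + 7795 = 1364/7 + 7795 = 55929/7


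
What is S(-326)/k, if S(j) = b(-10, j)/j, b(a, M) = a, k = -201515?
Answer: -1/6569389 ≈ -1.5222e-7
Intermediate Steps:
S(j) = -10/j
S(-326)/k = -10/(-326)/(-201515) = -10*(-1/326)*(-1/201515) = (5/163)*(-1/201515) = -1/6569389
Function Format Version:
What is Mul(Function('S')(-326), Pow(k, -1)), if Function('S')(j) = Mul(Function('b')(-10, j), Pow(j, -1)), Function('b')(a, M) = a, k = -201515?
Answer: Rational(-1, 6569389) ≈ -1.5222e-7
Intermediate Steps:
Function('S')(j) = Mul(-10, Pow(j, -1))
Mul(Function('S')(-326), Pow(k, -1)) = Mul(Mul(-10, Pow(-326, -1)), Pow(-201515, -1)) = Mul(Mul(-10, Rational(-1, 326)), Rational(-1, 201515)) = Mul(Rational(5, 163), Rational(-1, 201515)) = Rational(-1, 6569389)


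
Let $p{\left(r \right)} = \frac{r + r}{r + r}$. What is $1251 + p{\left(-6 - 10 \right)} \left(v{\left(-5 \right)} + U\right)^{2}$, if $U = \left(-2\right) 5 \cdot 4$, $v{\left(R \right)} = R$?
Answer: $3276$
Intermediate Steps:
$U = -40$ ($U = \left(-10\right) 4 = -40$)
$p{\left(r \right)} = 1$ ($p{\left(r \right)} = \frac{2 r}{2 r} = 2 r \frac{1}{2 r} = 1$)
$1251 + p{\left(-6 - 10 \right)} \left(v{\left(-5 \right)} + U\right)^{2} = 1251 + 1 \left(-5 - 40\right)^{2} = 1251 + 1 \left(-45\right)^{2} = 1251 + 1 \cdot 2025 = 1251 + 2025 = 3276$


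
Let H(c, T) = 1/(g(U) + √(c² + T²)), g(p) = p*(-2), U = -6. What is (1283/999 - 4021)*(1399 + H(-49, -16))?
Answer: -14117882034800/2510487 - 4015696*√2657/2510487 ≈ -5.6236e+6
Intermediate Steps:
g(p) = -2*p
H(c, T) = 1/(12 + √(T² + c²)) (H(c, T) = 1/(-2*(-6) + √(c² + T²)) = 1/(12 + √(T² + c²)))
(1283/999 - 4021)*(1399 + H(-49, -16)) = (1283/999 - 4021)*(1399 + 1/(12 + √((-16)² + (-49)²))) = (1283*(1/999) - 4021)*(1399 + 1/(12 + √(256 + 2401))) = (1283/999 - 4021)*(1399 + 1/(12 + √2657)) = -4015696*(1399 + 1/(12 + √2657))/999 = -5617958704/999 - 4015696/(999*(12 + √2657))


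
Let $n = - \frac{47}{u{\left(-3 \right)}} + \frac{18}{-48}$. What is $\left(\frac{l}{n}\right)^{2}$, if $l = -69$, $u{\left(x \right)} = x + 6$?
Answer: $\frac{2742336}{148225} \approx 18.501$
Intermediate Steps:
$u{\left(x \right)} = 6 + x$
$n = - \frac{385}{24}$ ($n = - \frac{47}{6 - 3} + \frac{18}{-48} = - \frac{47}{3} + 18 \left(- \frac{1}{48}\right) = \left(-47\right) \frac{1}{3} - \frac{3}{8} = - \frac{47}{3} - \frac{3}{8} = - \frac{385}{24} \approx -16.042$)
$\left(\frac{l}{n}\right)^{2} = \left(- \frac{69}{- \frac{385}{24}}\right)^{2} = \left(\left(-69\right) \left(- \frac{24}{385}\right)\right)^{2} = \left(\frac{1656}{385}\right)^{2} = \frac{2742336}{148225}$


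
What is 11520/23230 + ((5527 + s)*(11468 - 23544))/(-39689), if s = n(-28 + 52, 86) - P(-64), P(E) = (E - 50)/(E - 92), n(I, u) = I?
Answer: 2024683904582/1198568111 ≈ 1689.3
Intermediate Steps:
P(E) = (-50 + E)/(-92 + E)
s = 605/26 (s = (-28 + 52) - (-50 - 64)/(-92 - 64) = 24 - (-114)/(-156) = 24 - (-1)*(-114)/156 = 24 - 1*19/26 = 24 - 19/26 = 605/26 ≈ 23.269)
11520/23230 + ((5527 + s)*(11468 - 23544))/(-39689) = 11520/23230 + ((5527 + 605/26)*(11468 - 23544))/(-39689) = 11520*(1/23230) + ((144307/26)*(-12076))*(-1/39689) = 1152/2323 - 871325666/13*(-1/39689) = 1152/2323 + 871325666/515957 = 2024683904582/1198568111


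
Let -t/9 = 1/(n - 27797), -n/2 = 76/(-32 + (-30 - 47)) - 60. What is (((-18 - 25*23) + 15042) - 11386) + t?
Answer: 3079990788/1005547 ≈ 3063.0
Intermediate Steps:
n = 13232/109 (n = -2*(76/(-32 + (-30 - 47)) - 60) = -2*(76/(-32 - 77) - 60) = -2*(76/(-109) - 60) = -2*(-1/109*76 - 60) = -2*(-76/109 - 60) = -2*(-6616/109) = 13232/109 ≈ 121.39)
t = 327/1005547 (t = -9/(13232/109 - 27797) = -9/(-3016641/109) = -9*(-109/3016641) = 327/1005547 ≈ 0.00032520)
(((-18 - 25*23) + 15042) - 11386) + t = (((-18 - 25*23) + 15042) - 11386) + 327/1005547 = (((-18 - 575) + 15042) - 11386) + 327/1005547 = ((-593 + 15042) - 11386) + 327/1005547 = (14449 - 11386) + 327/1005547 = 3063 + 327/1005547 = 3079990788/1005547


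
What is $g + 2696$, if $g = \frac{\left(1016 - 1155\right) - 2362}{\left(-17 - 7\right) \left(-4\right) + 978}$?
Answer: $\frac{2893003}{1074} \approx 2693.7$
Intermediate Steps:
$g = - \frac{2501}{1074}$ ($g = \frac{-139 - 2362}{\left(-24\right) \left(-4\right) + 978} = - \frac{2501}{96 + 978} = - \frac{2501}{1074} \approx -2.3287$)
$g + 2696 = - \frac{2501}{1074} + 2696 = \frac{2893003}{1074}$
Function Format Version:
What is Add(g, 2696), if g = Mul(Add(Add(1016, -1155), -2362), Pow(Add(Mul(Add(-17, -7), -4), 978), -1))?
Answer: Rational(2893003, 1074) ≈ 2693.7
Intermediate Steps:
g = Rational(-2501, 1074) (g = Mul(Add(-139, -2362), Pow(Add(Mul(-24, -4), 978), -1)) = Mul(-2501, Pow(Add(96, 978), -1)) = Mul(-2501, Pow(1074, -1)) = Mul(-2501, Rational(1, 1074)) = Rational(-2501, 1074) ≈ -2.3287)
Add(g, 2696) = Add(Rational(-2501, 1074), 2696) = Rational(2893003, 1074)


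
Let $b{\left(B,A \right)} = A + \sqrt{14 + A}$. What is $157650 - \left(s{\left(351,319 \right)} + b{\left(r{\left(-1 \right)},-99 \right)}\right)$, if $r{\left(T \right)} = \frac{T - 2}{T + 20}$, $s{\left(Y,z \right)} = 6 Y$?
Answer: $155643 - i \sqrt{85} \approx 1.5564 \cdot 10^{5} - 9.2195 i$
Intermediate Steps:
$r{\left(T \right)} = \frac{-2 + T}{20 + T}$
$157650 - \left(s{\left(351,319 \right)} + b{\left(r{\left(-1 \right)},-99 \right)}\right) = 157650 - \left(6 \cdot 351 - \left(99 - \sqrt{14 - 99}\right)\right) = 157650 - \left(2106 - \left(99 - \sqrt{-85}\right)\right) = 157650 - \left(2106 - \left(99 - i \sqrt{85}\right)\right) = 157650 - \left(2007 + i \sqrt{85}\right) = 155643 - i \sqrt{85}$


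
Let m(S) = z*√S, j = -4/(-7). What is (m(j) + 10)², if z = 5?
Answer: 800/7 + 200*√7/7 ≈ 189.88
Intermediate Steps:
j = 4/7 (j = -4*(-⅐) = 4/7 ≈ 0.57143)
m(S) = 5*√S
(m(j) + 10)² = (5*√(4/7) + 10)² = (5*(2*√7/7) + 10)² = (10*√7/7 + 10)² = (10 + 10*√7/7)²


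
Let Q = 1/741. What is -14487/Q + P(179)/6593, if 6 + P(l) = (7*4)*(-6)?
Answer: -70774978305/6593 ≈ -1.0735e+7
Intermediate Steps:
P(l) = -174 (P(l) = -6 + (7*4)*(-6) = -6 + 28*(-6) = -6 - 168 = -174)
Q = 1/741 ≈ 0.0013495
-14487/Q + P(179)/6593 = -14487/1/741 - 174/6593 = -14487*741 - 174*1/6593 = -10734867 - 174/6593 = -70774978305/6593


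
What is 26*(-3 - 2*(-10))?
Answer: 442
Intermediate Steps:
26*(-3 - 2*(-10)) = 26*(-3 + 20) = 26*17 = 442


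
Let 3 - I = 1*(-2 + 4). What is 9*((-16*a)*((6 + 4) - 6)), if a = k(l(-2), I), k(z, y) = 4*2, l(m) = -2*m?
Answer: -4608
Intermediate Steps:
I = 1 (I = 3 - (-2 + 4) = 3 - 2 = 1)
k(z, y) = 8
a = 8
9*((-16*a)*((6 + 4) - 6)) = 9*((-16*8)*((6 + 4) - 6)) = 9*(-128*(10 - 6)) = 9*(-128*4) = 9*(-512) = -4608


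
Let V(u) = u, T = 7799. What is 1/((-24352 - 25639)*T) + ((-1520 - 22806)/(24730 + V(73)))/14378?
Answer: -4742286425634/69518988020985503 ≈ -6.8216e-5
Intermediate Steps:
1/((-24352 - 25639)*T) + ((-1520 - 22806)/(24730 + V(73)))/14378 = 1/(-24352 - 25639*7799) + ((-1520 - 22806)/(24730 + 73))/14378 = (1/7799)/(-49991) - 24326/24803*(1/14378) = -1/49991*1/7799 - 24326*1/24803*(1/14378) = -1/389879809 - 24326/24803*1/14378 = -1/389879809 - 12163/178308767 = -4742286425634/69518988020985503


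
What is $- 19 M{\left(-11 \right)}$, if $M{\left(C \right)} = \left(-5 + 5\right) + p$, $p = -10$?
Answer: $190$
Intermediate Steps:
$M{\left(C \right)} = -10$ ($M{\left(C \right)} = \left(-5 + 5\right) - 10 = 0 - 10 = -10$)
$- 19 M{\left(-11 \right)} = \left(-19\right) \left(-10\right) = 190$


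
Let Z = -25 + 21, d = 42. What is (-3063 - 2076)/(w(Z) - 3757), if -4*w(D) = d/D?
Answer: 41112/30035 ≈ 1.3688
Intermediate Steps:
Z = -4
w(D) = -21/(2*D)
(-3063 - 2076)/(w(Z) - 3757) = (-3063 - 2076)/(-21/2/(-4) - 3757) = -5139/(-21/2*(-¼) - 3757) = -5139/(21/8 - 3757) = -5139/(-30035/8) = -5139*(-8/30035) = 41112/30035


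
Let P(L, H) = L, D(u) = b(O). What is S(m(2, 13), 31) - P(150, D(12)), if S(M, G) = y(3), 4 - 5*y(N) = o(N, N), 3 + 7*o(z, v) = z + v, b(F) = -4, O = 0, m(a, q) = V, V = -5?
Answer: -1045/7 ≈ -149.29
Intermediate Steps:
m(a, q) = -5
D(u) = -4
o(z, v) = -3/7 + v/7 + z/7 (o(z, v) = -3/7 + (z + v)/7 = -3/7 + (v + z)/7 = -3/7 + (v/7 + z/7) = -3/7 + v/7 + z/7)
y(N) = 31/35 - 2*N/35 (y(N) = 4/5 - (-3/7 + N/7 + N/7)/5 = 4/5 - (-3/7 + 2*N/7)/5 = 4/5 + (3/35 - 2*N/35) = 31/35 - 2*N/35)
S(M, G) = 5/7 (S(M, G) = 31/35 - 2/35*3 = 31/35 - 6/35 = 5/7)
S(m(2, 13), 31) - P(150, D(12)) = 5/7 - 1*150 = 5/7 - 150 = -1045/7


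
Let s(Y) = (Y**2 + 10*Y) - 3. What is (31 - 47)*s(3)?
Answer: -576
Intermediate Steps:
s(Y) = -3 + Y**2 + 10*Y
(31 - 47)*s(3) = (31 - 47)*(-3 + 3**2 + 10*3) = -16*(-3 + 9 + 30) = -16*36 = -576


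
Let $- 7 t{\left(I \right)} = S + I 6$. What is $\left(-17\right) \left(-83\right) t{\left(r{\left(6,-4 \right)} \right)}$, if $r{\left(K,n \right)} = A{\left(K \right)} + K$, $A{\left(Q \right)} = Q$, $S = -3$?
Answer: $- \frac{97359}{7} \approx -13908.0$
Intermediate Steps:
$r{\left(K,n \right)} = 2 K$ ($r{\left(K,n \right)} = K + K = 2 K$)
$t{\left(I \right)} = \frac{3}{7} - \frac{6 I}{7}$ ($t{\left(I \right)} = - \frac{-3 + I 6}{7} = - \frac{-3 + 6 I}{7} = \frac{3}{7} - \frac{6 I}{7}$)
$\left(-17\right) \left(-83\right) t{\left(r{\left(6,-4 \right)} \right)} = \left(-17\right) \left(-83\right) \left(\frac{3}{7} - \frac{6 \cdot 2 \cdot 6}{7}\right) = 1411 \left(\frac{3}{7} - \frac{72}{7}\right) = 1411 \left(- \frac{69}{7}\right) = - \frac{97359}{7}$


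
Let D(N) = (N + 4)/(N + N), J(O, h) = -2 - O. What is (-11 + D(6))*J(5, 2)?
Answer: 427/6 ≈ 71.167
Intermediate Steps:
D(N) = (4 + N)/(2*N) (D(N) = (4 + N)/((2*N)) = (4 + N)*(1/(2*N)) = (4 + N)/(2*N))
(-11 + D(6))*J(5, 2) = (-11 + (½)*(4 + 6)/6)*(-2 - 1*5) = (-11 + (½)*(⅙)*10)*(-2 - 5) = (-11 + ⅚)*(-7) = -61/6*(-7) = 427/6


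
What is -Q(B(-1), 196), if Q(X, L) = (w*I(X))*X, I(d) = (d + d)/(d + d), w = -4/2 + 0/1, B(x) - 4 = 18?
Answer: 44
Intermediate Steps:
B(x) = 22 (B(x) = 4 + 18 = 22)
w = -2 (w = -4*½ + 0*1 = -2 + 0 = -2)
I(d) = 1 (I(d) = (2*d)/((2*d)) = (2*d)*(1/(2*d)) = 1)
Q(X, L) = -2*X (Q(X, L) = (-2*1)*X = -2*X)
-Q(B(-1), 196) = -(-2)*22 = -1*(-44) = 44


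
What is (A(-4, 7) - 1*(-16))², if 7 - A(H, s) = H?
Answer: 729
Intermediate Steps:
A(H, s) = 7 - H
(A(-4, 7) - 1*(-16))² = ((7 - 1*(-4)) - 1*(-16))² = ((7 + 4) + 16)² = (11 + 16)² = 27² = 729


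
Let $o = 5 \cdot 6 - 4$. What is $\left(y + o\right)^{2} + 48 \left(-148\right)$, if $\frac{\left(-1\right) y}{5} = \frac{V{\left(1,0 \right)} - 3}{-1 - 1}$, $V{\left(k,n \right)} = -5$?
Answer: $-7068$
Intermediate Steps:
$o = 26$ ($o = 30 - 4 = 26$)
$y = -20$ ($y = - 5 \frac{-5 - 3}{-1 - 1} = - 5 \left(- \frac{8}{-2}\right) = - 5 \left(\left(-8\right) \left(- \frac{1}{2}\right)\right) = \left(-5\right) 4 = -20$)
$\left(y + o\right)^{2} + 48 \left(-148\right) = \left(-20 + 26\right)^{2} + 48 \left(-148\right) = 6^{2} - 7104 = 36 - 7104 = -7068$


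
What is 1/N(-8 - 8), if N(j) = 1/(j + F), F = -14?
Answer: -30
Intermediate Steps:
N(j) = 1/(-14 + j) (N(j) = 1/(j - 14) = 1/(-14 + j))
1/N(-8 - 8) = 1/(1/(-14 + (-8 - 8))) = 1/(1/(-14 - 16)) = 1/(1/(-30)) = 1/(-1/30) = -30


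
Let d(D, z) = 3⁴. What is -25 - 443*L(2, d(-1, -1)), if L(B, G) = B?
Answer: -911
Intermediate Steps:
d(D, z) = 81
-25 - 443*L(2, d(-1, -1)) = -25 - 443*2 = -25 - 886 = -911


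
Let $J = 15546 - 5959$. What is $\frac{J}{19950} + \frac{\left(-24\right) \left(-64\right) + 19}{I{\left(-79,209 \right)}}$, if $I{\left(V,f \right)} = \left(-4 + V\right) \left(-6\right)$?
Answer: $\frac{2983048}{827925} \approx 3.603$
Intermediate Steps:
$J = 9587$ ($J = 15546 - 5959 = 9587$)
$I{\left(V,f \right)} = 24 - 6 V$
$\frac{J}{19950} + \frac{\left(-24\right) \left(-64\right) + 19}{I{\left(-79,209 \right)}} = \frac{9587}{19950} + \frac{\left(-24\right) \left(-64\right) + 19}{24 - -474} = 9587 \cdot \frac{1}{19950} + \frac{1536 + 19}{24 + 474} = \frac{9587}{19950} + \frac{1555}{498} = \frac{2983048}{827925}$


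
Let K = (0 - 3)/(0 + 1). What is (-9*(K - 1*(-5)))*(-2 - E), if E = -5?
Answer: -54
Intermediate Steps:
K = -3 (K = -3/1 = -3*1 = -3)
(-9*(K - 1*(-5)))*(-2 - E) = (-9*(-3 - 1*(-5)))*(-2 - 1*(-5)) = (-9*(-3 + 5))*(-2 + 5) = -9*2*3 = -18*3 = -54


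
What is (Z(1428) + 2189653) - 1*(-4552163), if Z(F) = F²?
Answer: 8781000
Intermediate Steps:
(Z(1428) + 2189653) - 1*(-4552163) = (1428² + 2189653) - 1*(-4552163) = (2039184 + 2189653) + 4552163 = 4228837 + 4552163 = 8781000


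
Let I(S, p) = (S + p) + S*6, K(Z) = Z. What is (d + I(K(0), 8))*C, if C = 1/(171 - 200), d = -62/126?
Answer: -473/1827 ≈ -0.25889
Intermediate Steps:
I(S, p) = p + 7*S (I(S, p) = (S + p) + 6*S = p + 7*S)
d = -31/63 (d = -62*1/126 = -31/63 ≈ -0.49206)
C = -1/29 (C = 1/(-29) = -1/29 ≈ -0.034483)
(d + I(K(0), 8))*C = (-31/63 + (8 + 7*0))*(-1/29) = (-31/63 + (8 + 0))*(-1/29) = (-31/63 + 8)*(-1/29) = (473/63)*(-1/29) = -473/1827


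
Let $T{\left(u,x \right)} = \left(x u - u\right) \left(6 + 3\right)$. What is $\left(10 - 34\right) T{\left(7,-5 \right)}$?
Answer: $9072$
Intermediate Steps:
$T{\left(u,x \right)} = - 9 u + 9 u x$ ($T{\left(u,x \right)} = \left(u x - u\right) 9 = \left(- u + u x\right) 9 = - 9 u + 9 u x$)
$\left(10 - 34\right) T{\left(7,-5 \right)} = \left(10 - 34\right) 9 \cdot 7 \left(-1 - 5\right) = - 24 \cdot 9 \cdot 7 \left(-6\right) = \left(-24\right) \left(-378\right) = 9072$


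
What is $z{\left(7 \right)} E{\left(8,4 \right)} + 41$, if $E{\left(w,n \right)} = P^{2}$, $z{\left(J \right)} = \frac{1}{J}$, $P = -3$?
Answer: $\frac{296}{7} \approx 42.286$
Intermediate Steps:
$E{\left(w,n \right)} = 9$ ($E{\left(w,n \right)} = \left(-3\right)^{2} = 9$)
$z{\left(7 \right)} E{\left(8,4 \right)} + 41 = \frac{1}{7} \cdot 9 + 41 = \frac{9}{7} + 41 = \frac{296}{7}$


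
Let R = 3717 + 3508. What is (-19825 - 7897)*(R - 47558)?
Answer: 1118111426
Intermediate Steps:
R = 7225
(-19825 - 7897)*(R - 47558) = (-19825 - 7897)*(7225 - 47558) = -27722*(-40333) = 1118111426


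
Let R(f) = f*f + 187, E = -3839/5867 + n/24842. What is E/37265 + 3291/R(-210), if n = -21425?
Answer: 17864616971017579/240535971661110770 ≈ 0.074270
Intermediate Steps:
E = -221068913/145748014 (E = -3839/5867 - 21425/24842 = -221068913/145748014 ≈ -1.5168)
R(f) = 187 + f**2 (R(f) = f**2 + 187 = 187 + f**2)
E/37265 + 3291/R(-210) = -221068913/145748014/37265 + 3291/(187 + (-210)**2) = -221068913/145748014*1/37265 + 3291/(187 + 44100) = -221068913/5431299741710 + 3291/44287 = 17864616971017579/240535971661110770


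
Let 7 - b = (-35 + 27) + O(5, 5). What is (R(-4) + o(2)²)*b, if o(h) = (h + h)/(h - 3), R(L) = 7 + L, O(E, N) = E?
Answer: 190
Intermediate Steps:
o(h) = 2*h/(-3 + h) (o(h) = (2*h)/(-3 + h) = 2*h/(-3 + h))
b = 10 (b = 7 - ((-35 + 27) + 5) = 7 - (-8 + 5) = 7 - 1*(-3) = 7 + 3 = 10)
(R(-4) + o(2)²)*b = ((7 - 4) + (2*2/(-3 + 2))²)*10 = (3 + (2*2/(-1))²)*10 = (3 + (2*2*(-1))²)*10 = (3 + (-4)²)*10 = (3 + 16)*10 = 19*10 = 190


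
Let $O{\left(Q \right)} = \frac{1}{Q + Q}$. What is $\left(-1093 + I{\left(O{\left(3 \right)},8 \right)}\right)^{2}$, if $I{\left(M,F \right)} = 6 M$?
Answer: $1192464$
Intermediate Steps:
$O{\left(Q \right)} = \frac{1}{2 Q}$
$\left(-1093 + I{\left(O{\left(3 \right)},8 \right)}\right)^{2} = \left(-1093 + 6 \frac{1}{2 \cdot 3}\right)^{2} = \left(-1093 + 6 \cdot \frac{1}{2} \cdot \frac{1}{3}\right)^{2} = \left(-1093 + 6 \cdot \frac{1}{6}\right)^{2} = \left(-1093 + 1\right)^{2} = \left(-1092\right)^{2} = 1192464$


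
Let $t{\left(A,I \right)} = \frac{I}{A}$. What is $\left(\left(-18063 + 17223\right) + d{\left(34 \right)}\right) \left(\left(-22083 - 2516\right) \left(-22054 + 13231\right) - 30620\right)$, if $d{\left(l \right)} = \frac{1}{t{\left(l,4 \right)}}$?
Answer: $- \frac{360881571691}{2} \approx -1.8044 \cdot 10^{11}$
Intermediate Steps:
$d{\left(l \right)} = \frac{l}{4}$ ($d{\left(l \right)} = \frac{1}{4 \frac{1}{l}} = \frac{l}{4}$)
$\left(\left(-18063 + 17223\right) + d{\left(34 \right)}\right) \left(\left(-22083 - 2516\right) \left(-22054 + 13231\right) - 30620\right) = \left(\left(-18063 + 17223\right) + \frac{1}{4} \cdot 34\right) \left(\left(-22083 - 2516\right) \left(-22054 + 13231\right) - 30620\right) = \left(-840 + \frac{17}{2}\right) \left(\left(-24599\right) \left(-8823\right) - 30620\right) = - \frac{1663 \left(217036977 - 30620\right)}{2} = \left(- \frac{1663}{2}\right) 217006357 = - \frac{360881571691}{2}$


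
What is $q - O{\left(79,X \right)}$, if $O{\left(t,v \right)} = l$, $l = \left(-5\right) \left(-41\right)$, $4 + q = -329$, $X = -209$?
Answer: $-538$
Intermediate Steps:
$q = -333$ ($q = -4 - 329 = -333$)
$l = 205$
$O{\left(t,v \right)} = 205$
$q - O{\left(79,X \right)} = -333 - 205 = -538$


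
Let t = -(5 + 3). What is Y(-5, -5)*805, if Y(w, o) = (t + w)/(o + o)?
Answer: 2093/2 ≈ 1046.5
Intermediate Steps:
t = -8 (t = -1*8 = -8)
Y(w, o) = (-8 + w)/(2*o) (Y(w, o) = (-8 + w)/(o + o) = (-8 + w)/((2*o)) = (-8 + w)*(1/(2*o)) = (-8 + w)/(2*o))
Y(-5, -5)*805 = ((1/2)*(-8 - 5)/(-5))*805 = ((1/2)*(-1/5)*(-13))*805 = (13/10)*805 = 2093/2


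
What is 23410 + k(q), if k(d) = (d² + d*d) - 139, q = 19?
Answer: 23993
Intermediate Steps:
k(d) = -139 + 2*d² (k(d) = (d² + d²) - 139 = 2*d² - 139 = -139 + 2*d²)
23410 + k(q) = 23410 + (-139 + 2*19²) = 23410 + (-139 + 2*361) = 23410 + (-139 + 722) = 23410 + 583 = 23993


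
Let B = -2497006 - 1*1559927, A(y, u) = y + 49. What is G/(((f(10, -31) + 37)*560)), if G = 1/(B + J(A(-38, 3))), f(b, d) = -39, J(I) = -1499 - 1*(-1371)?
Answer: 1/4543908320 ≈ 2.2007e-10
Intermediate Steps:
A(y, u) = 49 + y
B = -4056933 (B = -2497006 - 1559927 = -4056933)
J(I) = -128 (J(I) = -1499 + 1371 = -128)
G = -1/4057061 (G = 1/(-4056933 - 128) = 1/(-4057061) = -1/4057061 ≈ -2.4648e-7)
G/(((f(10, -31) + 37)*560)) = -1/(560*(-39 + 37))/4057061 = -1/(4057061*((-2*560))) = -1/4057061/(-1120) = -1/4057061*(-1/1120) = 1/4543908320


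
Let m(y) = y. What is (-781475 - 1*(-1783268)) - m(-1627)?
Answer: 1003420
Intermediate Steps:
(-781475 - 1*(-1783268)) - m(-1627) = (-781475 - 1*(-1783268)) - 1*(-1627) = (-781475 + 1783268) + 1627 = 1001793 + 1627 = 1003420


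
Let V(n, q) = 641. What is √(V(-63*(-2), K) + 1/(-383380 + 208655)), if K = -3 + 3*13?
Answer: 2*√195689770509/34945 ≈ 25.318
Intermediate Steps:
K = 36 (K = -3 + 39 = 36)
√(V(-63*(-2), K) + 1/(-383380 + 208655)) = √(641 + 1/(-383380 + 208655)) = √(641 + 1/(-174725)) = √(641 - 1/174725) = √(111998724/174725) = 2*√195689770509/34945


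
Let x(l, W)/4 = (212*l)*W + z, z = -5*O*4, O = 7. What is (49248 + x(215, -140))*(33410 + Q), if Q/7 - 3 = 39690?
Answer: -7929720097232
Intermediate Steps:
z = -140 (z = -5*7*4 = -35*4 = -140)
x(l, W) = -560 + 848*W*l (x(l, W) = 4*((212*l)*W - 140) = 4*(212*W*l - 140) = 4*(-140 + 212*W*l) = -560 + 848*W*l)
Q = 277851 (Q = 21 + 7*39690 = 21 + 277830 = 277851)
(49248 + x(215, -140))*(33410 + Q) = (49248 + (-560 + 848*(-140)*215))*(33410 + 277851) = (49248 + (-560 - 25524800))*311261 = (49248 - 25525360)*311261 = -25476112*311261 = -7929720097232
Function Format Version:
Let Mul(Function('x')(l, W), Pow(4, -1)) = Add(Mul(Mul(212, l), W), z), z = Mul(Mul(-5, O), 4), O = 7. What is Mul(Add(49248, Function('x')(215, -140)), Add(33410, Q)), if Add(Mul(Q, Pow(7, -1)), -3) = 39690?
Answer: -7929720097232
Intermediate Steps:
z = -140 (z = Mul(Mul(-5, 7), 4) = Mul(-35, 4) = -140)
Function('x')(l, W) = Add(-560, Mul(848, W, l)) (Function('x')(l, W) = Mul(4, Add(Mul(Mul(212, l), W), -140)) = Mul(4, Add(Mul(212, W, l), -140)) = Mul(4, Add(-140, Mul(212, W, l))) = Add(-560, Mul(848, W, l)))
Q = 277851 (Q = Add(21, Mul(7, 39690)) = Add(21, 277830) = 277851)
Mul(Add(49248, Function('x')(215, -140)), Add(33410, Q)) = Mul(Add(49248, Add(-560, Mul(848, -140, 215))), Add(33410, 277851)) = Mul(Add(49248, Add(-560, -25524800)), 311261) = Mul(Add(49248, -25525360), 311261) = Mul(-25476112, 311261) = -7929720097232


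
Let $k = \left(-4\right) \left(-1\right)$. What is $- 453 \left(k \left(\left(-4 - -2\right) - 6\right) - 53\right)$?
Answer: $38505$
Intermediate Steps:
$k = 4$
$- 453 \left(k \left(\left(-4 - -2\right) - 6\right) - 53\right) = - 453 \left(4 \left(\left(-4 - -2\right) - 6\right) - 53\right) = - 453 \left(4 \left(\left(-4 + 2\right) - 6\right) - 53\right) = - 453 \left(4 \left(-2 - 6\right) - 53\right) = - 453 \left(4 \left(-8\right) - 53\right) = - 453 \left(-32 - 53\right) = \left(-453\right) \left(-85\right) = 38505$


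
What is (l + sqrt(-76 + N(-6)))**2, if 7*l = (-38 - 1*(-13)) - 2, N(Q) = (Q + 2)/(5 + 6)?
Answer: (297 - 14*I*sqrt(2310))**2/5929 ≈ -61.486 - 67.412*I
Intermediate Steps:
N(Q) = 2/11 + Q/11 (N(Q) = (2 + Q)/11 = (2 + Q)*(1/11) = 2/11 + Q/11)
l = -27/7 (l = ((-38 - 1*(-13)) - 2)/7 = ((-38 + 13) - 2)/7 = (-25 - 2)/7 = (1/7)*(-27) = -27/7 ≈ -3.8571)
(l + sqrt(-76 + N(-6)))**2 = (-27/7 + sqrt(-76 + (2/11 + (1/11)*(-6))))**2 = (-27/7 + sqrt(-76 + (2/11 - 6/11)))**2 = (-27/7 + sqrt(-76 - 4/11))**2 = (-27/7 + sqrt(-840/11))**2 = (-27/7 + 2*I*sqrt(2310)/11)**2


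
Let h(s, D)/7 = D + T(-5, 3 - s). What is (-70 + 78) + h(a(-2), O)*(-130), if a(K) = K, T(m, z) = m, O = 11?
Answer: -5452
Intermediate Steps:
h(s, D) = -35 + 7*D (h(s, D) = 7*(D - 5) = 7*(-5 + D) = -35 + 7*D)
(-70 + 78) + h(a(-2), O)*(-130) = (-70 + 78) + (-35 + 7*11)*(-130) = 8 + (-35 + 77)*(-130) = 8 + 42*(-130) = 8 - 5460 = -5452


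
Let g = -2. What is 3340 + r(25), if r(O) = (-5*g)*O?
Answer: 3590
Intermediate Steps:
r(O) = 10*O (r(O) = (-5*(-2))*O = 10*O)
3340 + r(25) = 3340 + 10*25 = 3340 + 250 = 3590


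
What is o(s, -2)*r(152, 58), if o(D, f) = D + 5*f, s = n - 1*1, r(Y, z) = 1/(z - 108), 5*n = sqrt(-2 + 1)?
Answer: 11/50 - I/250 ≈ 0.22 - 0.004*I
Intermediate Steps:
n = I/5 (n = sqrt(-2 + 1)/5 = sqrt(-1)/5 = I/5 ≈ 0.2*I)
r(Y, z) = 1/(-108 + z)
s = -1 + I/5 (s = I/5 - 1*1 = I/5 - 1 = -1 + I/5 ≈ -1.0 + 0.2*I)
o(s, -2)*r(152, 58) = ((-1 + I/5) + 5*(-2))/(-108 + 58) = ((-1 + I/5) - 10)/(-50) = (-11 + I/5)*(-1/50) = 11/50 - I/250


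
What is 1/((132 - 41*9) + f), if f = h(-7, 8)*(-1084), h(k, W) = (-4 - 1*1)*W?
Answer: 1/43123 ≈ 2.3189e-5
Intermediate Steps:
h(k, W) = -5*W (h(k, W) = (-4 - 1)*W = -5*W)
f = 43360 (f = -5*8*(-1084) = -40*(-1084) = 43360)
1/((132 - 41*9) + f) = 1/((132 - 41*9) + 43360) = 1/((132 - 369) + 43360) = 1/(-237 + 43360) = 1/43123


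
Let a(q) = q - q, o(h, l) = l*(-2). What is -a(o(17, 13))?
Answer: 0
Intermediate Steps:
o(h, l) = -2*l
a(q) = 0
-a(o(17, 13)) = -1*0 = 0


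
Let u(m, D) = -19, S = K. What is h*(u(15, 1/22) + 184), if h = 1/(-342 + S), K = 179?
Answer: -165/163 ≈ -1.0123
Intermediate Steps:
S = 179
h = -1/163 (h = 1/(-342 + 179) = 1/(-163) = -1/163 ≈ -0.0061350)
h*(u(15, 1/22) + 184) = -(-19 + 184)/163 = -1/163*165 = -165/163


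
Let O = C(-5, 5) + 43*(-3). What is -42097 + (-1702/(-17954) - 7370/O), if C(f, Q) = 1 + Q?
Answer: -46416021424/1104171 ≈ -42037.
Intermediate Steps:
O = -123 (O = (1 + 5) + 43*(-3) = 6 - 129 = -123)
-42097 + (-1702/(-17954) - 7370/O) = -42097 + (-1702/(-17954) - 7370/(-123)) = -42097 + (-1702*(-1/17954) - 7370*(-1/123)) = -42097 + (851/8977 + 7370/123) = -42097 + 66265163/1104171 = -46416021424/1104171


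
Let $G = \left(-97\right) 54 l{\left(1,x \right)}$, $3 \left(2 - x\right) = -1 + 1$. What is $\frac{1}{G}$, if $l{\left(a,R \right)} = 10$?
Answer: $- \frac{1}{52380} \approx -1.9091 \cdot 10^{-5}$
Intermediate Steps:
$x = 2$ ($x = 2 - \frac{-1 + 1}{3} = 2 - 0 = 2 + 0 = 2$)
$G = -52380$ ($G = \left(-97\right) 54 \cdot 10 = \left(-5238\right) 10 = -52380$)
$\frac{1}{G} = \frac{1}{-52380} = - \frac{1}{52380}$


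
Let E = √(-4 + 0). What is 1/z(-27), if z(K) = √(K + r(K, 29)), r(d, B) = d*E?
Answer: √3/(9*√(-1 - 2*I)) ≈ 0.067661 + 0.10948*I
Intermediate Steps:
E = 2*I (E = √(-4) = 2*I ≈ 2.0*I)
r(d, B) = 2*I*d (r(d, B) = d*(2*I) = 2*I*d)
z(K) = √(K + 2*I*K)
1/z(-27) = 1/(√(-27*(1 + 2*I))) = 1/(√(-27 - 54*I)) = (-27 - 54*I)^(-½)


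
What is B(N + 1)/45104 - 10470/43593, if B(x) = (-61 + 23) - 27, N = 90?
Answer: -158357475/655406224 ≈ -0.24162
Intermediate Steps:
B(x) = -65 (B(x) = -38 - 27 = -65)
B(N + 1)/45104 - 10470/43593 = -65/45104 - 10470/43593 = -65*1/45104 - 10470*1/43593 = -65/45104 - 3490/14531 = -158357475/655406224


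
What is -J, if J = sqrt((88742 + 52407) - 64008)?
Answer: -sqrt(77141) ≈ -277.74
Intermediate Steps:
J = sqrt(77141) (J = sqrt(141149 - 64008) = sqrt(77141) ≈ 277.74)
-J = -sqrt(77141)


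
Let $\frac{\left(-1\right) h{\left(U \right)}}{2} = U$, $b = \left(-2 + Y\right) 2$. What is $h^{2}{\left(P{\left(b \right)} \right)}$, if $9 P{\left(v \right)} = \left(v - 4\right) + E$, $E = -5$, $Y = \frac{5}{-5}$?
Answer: $\frac{100}{9} \approx 11.111$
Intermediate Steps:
$Y = -1$ ($Y = 5 \left(- \frac{1}{5}\right) = -1$)
$b = -6$ ($b = \left(-2 - 1\right) 2 = \left(-3\right) 2 = -6$)
$P{\left(v \right)} = -1 + \frac{v}{9}$ ($P{\left(v \right)} = \frac{\left(v - 4\right) - 5}{9} = \frac{\left(-4 + v\right) - 5}{9} = \frac{-9 + v}{9} = -1 + \frac{v}{9}$)
$h{\left(U \right)} = - 2 U$
$h^{2}{\left(P{\left(b \right)} \right)} = \left(- 2 \left(-1 + \frac{1}{9} \left(-6\right)\right)\right)^{2} = \left(- 2 \left(-1 - \frac{2}{3}\right)\right)^{2} = \left(\left(-2\right) \left(- \frac{5}{3}\right)\right)^{2} = \left(\frac{10}{3}\right)^{2} = \frac{100}{9}$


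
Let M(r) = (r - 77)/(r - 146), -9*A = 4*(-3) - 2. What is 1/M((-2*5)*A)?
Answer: 1454/833 ≈ 1.7455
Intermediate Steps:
A = 14/9 (A = -(4*(-3) - 2)/9 = -(-12 - 2)/9 = -1/9*(-14) = 14/9 ≈ 1.5556)
M(r) = (-77 + r)/(-146 + r)
1/M((-2*5)*A) = 1/((-77 - 2*5*(14/9))/(-146 - 2*5*(14/9))) = 1/((-77 - 10*14/9)/(-146 - 10*14/9)) = 1/((-77 - 140/9)/(-146 - 140/9)) = 1/(-833/9/(-1454/9)) = 1/(-9/1454*(-833/9)) = 1/(833/1454) = 1454/833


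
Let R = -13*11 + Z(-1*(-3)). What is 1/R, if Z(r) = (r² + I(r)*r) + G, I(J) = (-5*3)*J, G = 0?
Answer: -1/269 ≈ -0.0037175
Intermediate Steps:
I(J) = -15*J
Z(r) = -14*r² (Z(r) = (r² + (-15*r)*r) + 0 = (r² - 15*r²) + 0 = -14*r² + 0 = -14*r²)
R = -269 (R = -13*11 - 14*(-1*(-3))² = -143 - 14*3² = -143 - 14*9 = -143 - 126 = -269)
1/R = 1/(-269) = -1/269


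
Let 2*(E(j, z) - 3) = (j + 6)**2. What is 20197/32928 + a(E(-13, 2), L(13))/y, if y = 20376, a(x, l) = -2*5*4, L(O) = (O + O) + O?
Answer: 17092373/27955872 ≈ 0.61141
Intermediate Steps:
E(j, z) = 3 + (6 + j)**2/2 (E(j, z) = 3 + (j + 6)**2/2 = 3 + (6 + j)**2/2)
L(O) = 3*O (L(O) = 2*O + O = 3*O)
a(x, l) = -40 (a(x, l) = -10*4 = -40)
20197/32928 + a(E(-13, 2), L(13))/y = 20197/32928 - 40/20376 = 20197*(1/32928) - 40*1/20376 = 20197/32928 - 5/2547 = 17092373/27955872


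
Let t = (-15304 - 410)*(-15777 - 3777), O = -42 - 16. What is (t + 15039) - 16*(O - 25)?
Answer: 307287923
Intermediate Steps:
O = -58
t = 307271556 (t = -15714*(-19554) = 307271556)
(t + 15039) - 16*(O - 25) = (307271556 + 15039) - 16*(-58 - 25) = 307286595 - 16*(-83) = 307286595 + 1328 = 307287923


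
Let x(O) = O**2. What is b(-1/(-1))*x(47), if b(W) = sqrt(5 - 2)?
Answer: 2209*sqrt(3) ≈ 3826.1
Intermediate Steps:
b(W) = sqrt(3)
b(-1/(-1))*x(47) = sqrt(3)*47**2 = sqrt(3)*2209 = 2209*sqrt(3)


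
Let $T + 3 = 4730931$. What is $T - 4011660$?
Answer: $719268$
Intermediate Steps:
$T = 4730928$ ($T = -3 + 4730931 = 4730928$)
$T - 4011660 = 4730928 - 4011660 = 719268$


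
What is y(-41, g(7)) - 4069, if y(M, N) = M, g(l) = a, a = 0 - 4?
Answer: -4110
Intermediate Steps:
a = -4
g(l) = -4
y(-41, g(7)) - 4069 = -41 - 4069 = -4110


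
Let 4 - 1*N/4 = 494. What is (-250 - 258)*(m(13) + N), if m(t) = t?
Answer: 989076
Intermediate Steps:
N = -1960 (N = 16 - 4*494 = 16 - 1976 = -1960)
(-250 - 258)*(m(13) + N) = (-250 - 258)*(13 - 1960) = -508*(-1947) = 989076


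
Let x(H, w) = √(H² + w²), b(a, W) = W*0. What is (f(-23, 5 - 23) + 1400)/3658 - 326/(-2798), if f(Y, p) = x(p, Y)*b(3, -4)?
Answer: 1277427/2558771 ≈ 0.49923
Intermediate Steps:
b(a, W) = 0
f(Y, p) = 0 (f(Y, p) = √(p² + Y²)*0 = √(Y² + p²)*0 = 0)
(f(-23, 5 - 23) + 1400)/3658 - 326/(-2798) = (0 + 1400)/3658 - 326/(-2798) = 1400*(1/3658) - 326*(-1/2798) = 700/1829 + 163/1399 = 1277427/2558771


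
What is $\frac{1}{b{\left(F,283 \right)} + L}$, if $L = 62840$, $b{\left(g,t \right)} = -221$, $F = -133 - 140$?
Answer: $\frac{1}{62619} \approx 1.597 \cdot 10^{-5}$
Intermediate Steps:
$F = -273$
$\frac{1}{b{\left(F,283 \right)} + L} = \frac{1}{-221 + 62840} = \frac{1}{62619}$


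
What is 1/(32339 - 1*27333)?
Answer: 1/5006 ≈ 0.00019976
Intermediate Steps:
1/(32339 - 1*27333) = 1/(32339 - 27333) = 1/5006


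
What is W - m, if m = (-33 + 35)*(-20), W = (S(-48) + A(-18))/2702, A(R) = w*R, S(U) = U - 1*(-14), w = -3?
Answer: 54050/1351 ≈ 40.007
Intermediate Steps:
S(U) = 14 + U (S(U) = U + 14 = 14 + U)
A(R) = -3*R
W = 10/1351 (W = ((14 - 48) - 3*(-18))/2702 = (-34 + 54)*(1/2702) = 20*(1/2702) = 10/1351 ≈ 0.0074019)
m = -40 (m = 2*(-20) = -40)
W - m = 10/1351 - 1*(-40) = 10/1351 + 40 = 54050/1351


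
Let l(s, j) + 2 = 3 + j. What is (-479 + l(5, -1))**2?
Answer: 229441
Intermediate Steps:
l(s, j) = 1 + j (l(s, j) = -2 + (3 + j) = 1 + j)
(-479 + l(5, -1))**2 = (-479 + (1 - 1))**2 = (-479 + 0)**2 = (-479)**2 = 229441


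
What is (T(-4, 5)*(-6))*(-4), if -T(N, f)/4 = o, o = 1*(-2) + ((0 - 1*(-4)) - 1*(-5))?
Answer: -672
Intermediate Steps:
o = 7 (o = -2 + ((0 + 4) + 5) = -2 + (4 + 5) = -2 + 9 = 7)
T(N, f) = -28 (T(N, f) = -4*7 = -28)
(T(-4, 5)*(-6))*(-4) = -28*(-6)*(-4) = 168*(-4) = -672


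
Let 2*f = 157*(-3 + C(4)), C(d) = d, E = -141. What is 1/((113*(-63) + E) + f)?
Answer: -2/14363 ≈ -0.00013925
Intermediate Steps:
f = 157/2 (f = (157*(-3 + 4))/2 = (157*1)/2 = (1/2)*157 = 157/2 ≈ 78.500)
1/((113*(-63) + E) + f) = 1/((113*(-63) - 141) + 157/2) = 1/((-7119 - 141) + 157/2) = 1/(-7260 + 157/2) = 1/(-14363/2) = -2/14363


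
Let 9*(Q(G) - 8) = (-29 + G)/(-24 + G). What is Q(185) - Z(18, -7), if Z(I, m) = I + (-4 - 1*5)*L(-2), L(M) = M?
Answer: -13472/483 ≈ -27.892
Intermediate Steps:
Z(I, m) = 18 + I (Z(I, m) = I + (-4 - 1*5)*(-2) = I + (-4 - 5)*(-2) = I - 9*(-2) = I + 18 = 18 + I)
Q(G) = 8 + (-29 + G)/(9*(-24 + G)) (Q(G) = 8 + ((-29 + G)/(-24 + G))/9 = 8 + (-29 + G)/(9*(-24 + G)))
Q(185) - Z(18, -7) = (-1757 + 73*185)/(9*(-24 + 185)) - (18 + 18) = (⅑)*(-1757 + 13505)/161 - 1*36 = (⅑)*(1/161)*11748 - 36 = 3916/483 - 36 = -13472/483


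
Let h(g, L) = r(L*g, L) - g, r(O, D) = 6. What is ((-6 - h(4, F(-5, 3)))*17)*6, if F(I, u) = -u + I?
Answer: -816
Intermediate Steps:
F(I, u) = I - u
h(g, L) = 6 - g
((-6 - h(4, F(-5, 3)))*17)*6 = ((-6 - (6 - 1*4))*17)*6 = ((-6 - (6 - 4))*17)*6 = ((-6 - 1*2)*17)*6 = ((-6 - 2)*17)*6 = -8*17*6 = -136*6 = -816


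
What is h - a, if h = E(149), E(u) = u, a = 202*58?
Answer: -11567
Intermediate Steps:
a = 11716
h = 149
h - a = 149 - 1*11716 = 149 - 11716 = -11567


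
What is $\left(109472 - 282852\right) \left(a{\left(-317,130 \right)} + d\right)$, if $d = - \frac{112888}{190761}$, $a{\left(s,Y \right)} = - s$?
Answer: $- \frac{10464930549620}{190761} \approx -5.4859 \cdot 10^{7}$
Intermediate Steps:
$d = - \frac{112888}{190761}$ ($d = \left(-112888\right) \frac{1}{190761} = - \frac{112888}{190761} \approx -0.59178$)
$\left(109472 - 282852\right) \left(a{\left(-317,130 \right)} + d\right) = \left(109472 - 282852\right) \left(\left(-1\right) \left(-317\right) - \frac{112888}{190761}\right) = - 173380 \left(317 - \frac{112888}{190761}\right) = \left(-173380\right) \frac{60358349}{190761} = - \frac{10464930549620}{190761}$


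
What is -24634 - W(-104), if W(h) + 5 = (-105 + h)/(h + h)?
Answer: -5123041/208 ≈ -24630.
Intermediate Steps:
W(h) = -5 + (-105 + h)/(2*h) (W(h) = -5 + (-105 + h)/(h + h) = -5 + (-105 + h)/((2*h)) = -5 + (-105 + h)*(1/(2*h)) = -5 + (-105 + h)/(2*h))
-24634 - W(-104) = -24634 - 3*(-35 - 3*(-104))/(2*(-104)) = -24634 - 3*(-1)*(-35 + 312)/(2*104) = -24634 - 3*(-1)*277/(2*104) = -24634 - 1*(-831/208) = -24634 + 831/208 = -5123041/208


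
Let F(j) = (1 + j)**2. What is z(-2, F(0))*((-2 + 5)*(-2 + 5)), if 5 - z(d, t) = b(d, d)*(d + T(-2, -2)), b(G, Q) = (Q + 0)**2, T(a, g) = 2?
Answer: 45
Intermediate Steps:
b(G, Q) = Q**2
z(d, t) = 5 - d**2*(2 + d) (z(d, t) = 5 - d**2*(d + 2) = 5 - d**2*(2 + d))
z(-2, F(0))*((-2 + 5)*(-2 + 5)) = (5 - 1*(-2)**3 - 2*(-2)**2)*((-2 + 5)*(-2 + 5)) = (5 - 1*(-8) - 2*4)*(3*3) = (5 + 8 - 8)*9 = 5*9 = 45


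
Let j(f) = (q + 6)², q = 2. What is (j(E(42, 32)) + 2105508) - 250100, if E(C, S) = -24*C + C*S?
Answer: 1855472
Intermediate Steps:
j(f) = 64 (j(f) = (2 + 6)² = 8² = 64)
(j(E(42, 32)) + 2105508) - 250100 = (64 + 2105508) - 250100 = 2105572 - 250100 = 1855472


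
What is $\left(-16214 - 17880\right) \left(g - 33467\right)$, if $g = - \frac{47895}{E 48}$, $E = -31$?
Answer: $\frac{9119411979}{8} \approx 1.1399 \cdot 10^{9}$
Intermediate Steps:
$g = \frac{515}{16}$ ($g = - \frac{47895}{\left(-31\right) 48} = - \frac{47895}{-1488} = \left(-47895\right) \left(- \frac{1}{1488}\right) = \frac{515}{16} \approx 32.188$)
$\left(-16214 - 17880\right) \left(g - 33467\right) = \left(-16214 - 17880\right) \left(\frac{515}{16} - 33467\right) = \left(-34094\right) \left(- \frac{534957}{16}\right) = \frac{9119411979}{8}$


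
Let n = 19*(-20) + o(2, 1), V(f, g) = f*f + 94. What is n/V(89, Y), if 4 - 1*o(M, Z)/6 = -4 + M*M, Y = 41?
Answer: -356/8015 ≈ -0.044417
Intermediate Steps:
V(f, g) = 94 + f**2 (V(f, g) = f**2 + 94 = 94 + f**2)
o(M, Z) = 48 - 6*M**2 (o(M, Z) = 24 - 6*(-4 + M*M) = 24 - 6*(-4 + M**2) = 24 + (24 - 6*M**2) = 48 - 6*M**2)
n = -356 (n = 19*(-20) + (48 - 6*2**2) = -380 + (48 - 6*4) = -380 + (48 - 24) = -380 + 24 = -356)
n/V(89, Y) = -356/(94 + 89**2) = -356/(94 + 7921) = -356/8015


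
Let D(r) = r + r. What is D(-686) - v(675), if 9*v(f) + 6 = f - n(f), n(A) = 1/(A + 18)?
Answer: -9020780/6237 ≈ -1446.3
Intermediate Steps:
D(r) = 2*r
n(A) = 1/(18 + A)
v(f) = -2/3 - 1/(9*(18 + f)) + f/9 (v(f) = -2/3 + (f - 1/(18 + f))/9 = -2/3 + (-1/(9*(18 + f)) + f/9) = -2/3 - 1/(9*(18 + f)) + f/9)
D(-686) - v(675) = 2*(-686) - (-1 + (-6 + 675)*(18 + 675))/(9*(18 + 675)) = -1372 - (-1 + 669*693)/(9*693) = -1372 - (-1 + 463617)/(9*693) = -1372 - 463616/(9*693) = -1372 - 1*463616/6237 = -1372 - 463616/6237 = -9020780/6237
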